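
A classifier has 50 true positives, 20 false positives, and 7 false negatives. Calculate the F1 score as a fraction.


Precision = 50/70 = 5/7. Recall = 50/57 = 50/57. F1 = 2*P*R/(P+R) = 100/127.

100/127


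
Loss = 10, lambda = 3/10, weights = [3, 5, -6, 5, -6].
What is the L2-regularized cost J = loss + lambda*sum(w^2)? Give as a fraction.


L2 sq norm = sum(w^2) = 131. J = 10 + 3/10 * 131 = 493/10.

493/10


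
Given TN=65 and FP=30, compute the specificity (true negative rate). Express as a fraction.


Specificity = TN / (TN + FP) = 65 / 95 = 13/19.

13/19


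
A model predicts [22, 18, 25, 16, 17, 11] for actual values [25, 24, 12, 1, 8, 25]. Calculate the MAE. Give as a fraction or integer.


MAE = (1/6) * (|25-22|=3 + |24-18|=6 + |12-25|=13 + |1-16|=15 + |8-17|=9 + |25-11|=14). Sum = 60. MAE = 10.

10


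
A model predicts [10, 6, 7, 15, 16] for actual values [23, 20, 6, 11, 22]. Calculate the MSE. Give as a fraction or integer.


MSE = (1/5) * ((23-10)^2=169 + (20-6)^2=196 + (6-7)^2=1 + (11-15)^2=16 + (22-16)^2=36). Sum = 418. MSE = 418/5.

418/5


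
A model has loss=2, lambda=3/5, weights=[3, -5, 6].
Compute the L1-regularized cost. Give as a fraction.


L1 norm = sum(|w|) = 14. J = 2 + 3/5 * 14 = 52/5.

52/5


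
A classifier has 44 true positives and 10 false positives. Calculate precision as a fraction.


Precision = TP / (TP + FP) = 44 / 54 = 22/27.

22/27


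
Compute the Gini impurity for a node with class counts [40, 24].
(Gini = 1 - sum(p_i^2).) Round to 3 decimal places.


Total = 64. Proportions: 40/64, 24/64. sum(p_i^2) = 0.5312. Gini = 1 - 0.5312 = 0.4688, which rounds to 0.469.

0.469


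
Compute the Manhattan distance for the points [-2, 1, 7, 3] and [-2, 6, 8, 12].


d = sum of absolute differences: |-2--2|=0 + |1-6|=5 + |7-8|=1 + |3-12|=9 = 15.

15


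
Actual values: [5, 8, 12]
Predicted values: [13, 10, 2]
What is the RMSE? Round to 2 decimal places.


MSE = 56.0000. RMSE = sqrt(56.0000) = 7.48.

7.48


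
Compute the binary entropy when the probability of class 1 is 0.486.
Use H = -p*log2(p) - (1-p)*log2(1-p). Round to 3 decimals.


H = -0.486*log2(0.486) - 0.514*log2(0.514) = 0.999.

0.999


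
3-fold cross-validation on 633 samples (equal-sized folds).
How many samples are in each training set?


Each validation fold has 633/3 = 211 samples. Training set = 633 - 211 = 422.

422


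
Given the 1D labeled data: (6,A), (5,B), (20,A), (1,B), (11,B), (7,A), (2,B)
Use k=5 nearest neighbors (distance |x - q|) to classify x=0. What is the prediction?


Distances: |6-0|=6, |5-0|=5, |20-0|=20, |1-0|=1, |11-0|=11, |7-0|=7, |2-0|=2. 5 nearest: (1,B), (2,B), (5,B), (6,A), (7,A). Counts: {'B': 3, 'A': 2}. Majority class: B.

B


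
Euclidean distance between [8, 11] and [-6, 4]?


d = sqrt(sum of squared differences). (8--6)^2=196, (11-4)^2=49. Sum = 245.

sqrt(245)


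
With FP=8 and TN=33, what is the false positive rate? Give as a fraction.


FPR = FP / (FP + TN) = 8 / 41 = 8/41.

8/41


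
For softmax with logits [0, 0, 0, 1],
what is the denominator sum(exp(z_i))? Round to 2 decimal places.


Denom = e^0=1.0000 + e^0=1.0000 + e^0=1.0000 + e^1=2.7183. Sum = 5.7183, which rounds to 5.72.

5.72


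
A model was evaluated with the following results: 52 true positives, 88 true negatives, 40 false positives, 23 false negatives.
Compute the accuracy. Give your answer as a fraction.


Accuracy = (TP + TN) / (TP + TN + FP + FN) = (52 + 88) / 203 = 20/29.

20/29


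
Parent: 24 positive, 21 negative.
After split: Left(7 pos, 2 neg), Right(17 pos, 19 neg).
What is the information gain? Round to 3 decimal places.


H(parent) = 0.9968. H(left) = 0.7642, H(right) = 0.9978. Weighted = (9/45)*0.7642 + (36/45)*0.9978 = 0.9511. IG = 0.9968 - 0.9511 = 0.0457, which rounds to 0.046.

0.046


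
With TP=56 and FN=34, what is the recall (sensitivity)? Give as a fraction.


Recall = TP / (TP + FN) = 56 / 90 = 28/45.

28/45


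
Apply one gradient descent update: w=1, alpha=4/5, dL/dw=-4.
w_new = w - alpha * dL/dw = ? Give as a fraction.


w_new = 1 - 4/5 * -4 = 1 - -16/5 = 21/5.

21/5


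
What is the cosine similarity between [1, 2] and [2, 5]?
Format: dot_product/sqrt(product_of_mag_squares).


dot = 12. |a|^2 = 5, |b|^2 = 29. cos = 12/sqrt(145).

12/sqrt(145)


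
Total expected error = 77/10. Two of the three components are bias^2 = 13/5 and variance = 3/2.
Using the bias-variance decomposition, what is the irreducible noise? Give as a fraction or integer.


Total error = bias^2 + variance + irreducible noise. So irreducible noise = 77/10 - 13/5 - 3/2 = 18/5.

18/5


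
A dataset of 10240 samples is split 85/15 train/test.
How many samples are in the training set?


Test set = 10240 * 15% = 1536. Training set = 10240 - 1536 = 8704.

8704


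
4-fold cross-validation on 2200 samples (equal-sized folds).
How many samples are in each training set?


Each validation fold has 2200/4 = 550 samples. Training set = 2200 - 550 = 1650.

1650


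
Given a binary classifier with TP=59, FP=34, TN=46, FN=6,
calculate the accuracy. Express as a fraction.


Accuracy = (TP + TN) / (TP + TN + FP + FN) = (59 + 46) / 145 = 21/29.

21/29


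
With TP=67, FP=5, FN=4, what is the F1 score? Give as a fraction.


Precision = 67/72 = 67/72. Recall = 67/71 = 67/71. F1 = 2*P*R/(P+R) = 134/143.

134/143


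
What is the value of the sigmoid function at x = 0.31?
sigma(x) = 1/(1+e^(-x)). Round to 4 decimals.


sigma(0.31) = 1/(1+e^(-0.31)) = 1/(1+0.733447) = 1/1.733447 = 0.5769.

0.5769


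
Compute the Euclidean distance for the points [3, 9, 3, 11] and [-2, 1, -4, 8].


d = sqrt(sum of squared differences). (3--2)^2=25, (9-1)^2=64, (3--4)^2=49, (11-8)^2=9. Sum = 147.

sqrt(147)


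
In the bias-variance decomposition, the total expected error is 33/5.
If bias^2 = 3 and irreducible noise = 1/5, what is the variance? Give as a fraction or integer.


Total error = bias^2 + variance + irreducible noise. So variance = 33/5 - 3 - 1/5 = 17/5.

17/5


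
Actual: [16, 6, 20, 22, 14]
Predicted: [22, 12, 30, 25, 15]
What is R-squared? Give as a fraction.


Mean(y) = 78/5. SS_res = 182. SS_tot = 776/5. R^2 = 1 - 182/(776/5) = -67/388.

-67/388


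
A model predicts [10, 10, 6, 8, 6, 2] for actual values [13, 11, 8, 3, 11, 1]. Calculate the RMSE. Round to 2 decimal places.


MSE = 10.8333. RMSE = sqrt(10.8333) = 3.29.

3.29


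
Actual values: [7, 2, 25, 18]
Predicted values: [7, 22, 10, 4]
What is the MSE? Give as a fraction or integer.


MSE = (1/4) * ((7-7)^2=0 + (2-22)^2=400 + (25-10)^2=225 + (18-4)^2=196). Sum = 821. MSE = 821/4.

821/4


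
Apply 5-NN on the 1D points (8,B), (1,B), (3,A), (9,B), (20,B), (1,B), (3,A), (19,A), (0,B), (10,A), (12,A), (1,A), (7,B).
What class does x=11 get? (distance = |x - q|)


Distances: |8-11|=3, |1-11|=10, |3-11|=8, |9-11|=2, |20-11|=9, |1-11|=10, |3-11|=8, |19-11|=8, |0-11|=11, |10-11|=1, |12-11|=1, |1-11|=10, |7-11|=4. 5 nearest: (10,A), (12,A), (9,B), (8,B), (7,B). Counts: {'A': 2, 'B': 3}. Majority class: B.

B


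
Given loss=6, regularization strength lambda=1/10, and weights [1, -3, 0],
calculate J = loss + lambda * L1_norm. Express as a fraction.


L1 norm = sum(|w|) = 4. J = 6 + 1/10 * 4 = 32/5.

32/5


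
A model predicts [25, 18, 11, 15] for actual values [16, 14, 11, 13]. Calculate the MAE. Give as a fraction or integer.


MAE = (1/4) * (|16-25|=9 + |14-18|=4 + |11-11|=0 + |13-15|=2). Sum = 15. MAE = 15/4.

15/4


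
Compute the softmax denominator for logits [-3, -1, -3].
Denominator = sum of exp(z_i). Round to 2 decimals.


Denom = e^-3=0.0498 + e^-1=0.3679 + e^-3=0.0498. Sum = 0.4675, which rounds to 0.47.

0.47


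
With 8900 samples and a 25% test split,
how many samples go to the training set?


Test set = 8900 * 25% = 2225. Training set = 8900 - 2225 = 6675.

6675


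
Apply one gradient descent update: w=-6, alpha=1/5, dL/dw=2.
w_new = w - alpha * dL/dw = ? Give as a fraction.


w_new = -6 - 1/5 * 2 = -6 - 2/5 = -32/5.

-32/5


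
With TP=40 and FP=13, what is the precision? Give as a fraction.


Precision = TP / (TP + FP) = 40 / 53 = 40/53.

40/53


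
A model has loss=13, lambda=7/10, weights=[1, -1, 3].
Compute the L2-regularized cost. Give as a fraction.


L2 sq norm = sum(w^2) = 11. J = 13 + 7/10 * 11 = 207/10.

207/10


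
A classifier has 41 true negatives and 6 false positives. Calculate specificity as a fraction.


Specificity = TN / (TN + FP) = 41 / 47 = 41/47.

41/47


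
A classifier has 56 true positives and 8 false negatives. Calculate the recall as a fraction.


Recall = TP / (TP + FN) = 56 / 64 = 7/8.

7/8


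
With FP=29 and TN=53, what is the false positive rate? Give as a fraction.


FPR = FP / (FP + TN) = 29 / 82 = 29/82.

29/82


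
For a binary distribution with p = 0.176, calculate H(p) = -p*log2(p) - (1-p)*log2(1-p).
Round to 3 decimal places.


H = -0.176*log2(0.176) - 0.824*log2(0.824) = 0.671.

0.671


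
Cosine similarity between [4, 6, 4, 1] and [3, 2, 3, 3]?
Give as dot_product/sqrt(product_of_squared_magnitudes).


dot = 39. |a|^2 = 69, |b|^2 = 31. cos = 39/sqrt(2139).

39/sqrt(2139)


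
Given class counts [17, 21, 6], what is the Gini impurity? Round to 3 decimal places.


Total = 44. Proportions: 17/44, 21/44, 6/44. sum(p_i^2) = 0.3957. Gini = 1 - 0.3957 = 0.6043, which rounds to 0.604.

0.604


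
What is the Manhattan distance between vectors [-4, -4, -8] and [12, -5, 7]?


d = sum of absolute differences: |-4-12|=16 + |-4--5|=1 + |-8-7|=15 = 32.

32


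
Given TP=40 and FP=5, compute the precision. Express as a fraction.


Precision = TP / (TP + FP) = 40 / 45 = 8/9.

8/9


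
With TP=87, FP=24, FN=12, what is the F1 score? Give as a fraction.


Precision = 87/111 = 29/37. Recall = 87/99 = 29/33. F1 = 2*P*R/(P+R) = 29/35.

29/35


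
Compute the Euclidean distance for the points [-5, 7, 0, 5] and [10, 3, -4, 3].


d = sqrt(sum of squared differences). (-5-10)^2=225, (7-3)^2=16, (0--4)^2=16, (5-3)^2=4. Sum = 261.

sqrt(261)


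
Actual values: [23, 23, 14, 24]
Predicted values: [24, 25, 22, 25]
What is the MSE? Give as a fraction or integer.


MSE = (1/4) * ((23-24)^2=1 + (23-25)^2=4 + (14-22)^2=64 + (24-25)^2=1). Sum = 70. MSE = 35/2.

35/2


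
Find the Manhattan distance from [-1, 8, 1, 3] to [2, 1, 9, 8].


d = sum of absolute differences: |-1-2|=3 + |8-1|=7 + |1-9|=8 + |3-8|=5 = 23.

23


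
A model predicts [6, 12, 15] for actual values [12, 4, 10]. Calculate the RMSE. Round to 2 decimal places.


MSE = 41.6667. RMSE = sqrt(41.6667) = 6.45.

6.45


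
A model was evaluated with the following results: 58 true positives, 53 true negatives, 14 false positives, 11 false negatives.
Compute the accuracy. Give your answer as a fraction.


Accuracy = (TP + TN) / (TP + TN + FP + FN) = (58 + 53) / 136 = 111/136.

111/136


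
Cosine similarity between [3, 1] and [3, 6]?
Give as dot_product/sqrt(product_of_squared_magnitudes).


dot = 15. |a|^2 = 10, |b|^2 = 45. cos = 15/sqrt(450).

15/sqrt(450)


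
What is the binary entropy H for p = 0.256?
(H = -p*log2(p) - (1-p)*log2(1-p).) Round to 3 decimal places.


H = -0.256*log2(0.256) - 0.744*log2(0.744) = 0.821.

0.821


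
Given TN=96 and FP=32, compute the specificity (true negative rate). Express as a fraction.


Specificity = TN / (TN + FP) = 96 / 128 = 3/4.

3/4


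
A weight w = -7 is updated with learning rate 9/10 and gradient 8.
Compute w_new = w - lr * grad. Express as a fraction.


w_new = -7 - 9/10 * 8 = -7 - 36/5 = -71/5.

-71/5


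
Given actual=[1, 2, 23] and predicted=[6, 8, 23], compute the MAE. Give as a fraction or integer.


MAE = (1/3) * (|1-6|=5 + |2-8|=6 + |23-23|=0). Sum = 11. MAE = 11/3.

11/3


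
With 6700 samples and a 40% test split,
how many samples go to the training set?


Test set = 6700 * 40% = 2680. Training set = 6700 - 2680 = 4020.

4020


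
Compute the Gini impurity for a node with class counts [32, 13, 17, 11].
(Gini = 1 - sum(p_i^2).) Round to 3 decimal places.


Total = 73. Proportions: 32/73, 13/73, 17/73, 11/73. sum(p_i^2) = 0.3008. Gini = 1 - 0.3008 = 0.6992, which rounds to 0.699.

0.699


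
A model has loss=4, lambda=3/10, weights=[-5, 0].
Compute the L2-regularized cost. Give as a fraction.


L2 sq norm = sum(w^2) = 25. J = 4 + 3/10 * 25 = 23/2.

23/2


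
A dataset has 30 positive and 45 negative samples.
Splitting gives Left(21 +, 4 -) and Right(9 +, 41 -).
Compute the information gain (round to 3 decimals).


H(parent) = 0.9710. H(left) = 0.6343, H(right) = 0.6801. Weighted = (25/75)*0.6343 + (50/75)*0.6801 = 0.6648. IG = 0.9710 - 0.6648 = 0.3062, which rounds to 0.306.

0.306


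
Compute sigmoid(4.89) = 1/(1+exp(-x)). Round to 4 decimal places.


sigma(4.89) = 1/(1+e^(-4.89)) = 1/(1+0.007521) = 1/1.007521 = 0.9925.

0.9925


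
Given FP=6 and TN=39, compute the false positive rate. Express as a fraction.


FPR = FP / (FP + TN) = 6 / 45 = 2/15.

2/15


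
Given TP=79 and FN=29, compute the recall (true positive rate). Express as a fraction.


Recall = TP / (TP + FN) = 79 / 108 = 79/108.

79/108


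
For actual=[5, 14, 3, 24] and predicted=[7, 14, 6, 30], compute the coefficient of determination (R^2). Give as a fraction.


Mean(y) = 23/2. SS_res = 49. SS_tot = 277. R^2 = 1 - 49/(277) = 228/277.

228/277


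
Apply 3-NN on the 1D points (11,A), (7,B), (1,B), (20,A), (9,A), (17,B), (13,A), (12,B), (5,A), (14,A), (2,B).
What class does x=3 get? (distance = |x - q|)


Distances: |11-3|=8, |7-3|=4, |1-3|=2, |20-3|=17, |9-3|=6, |17-3|=14, |13-3|=10, |12-3|=9, |5-3|=2, |14-3|=11, |2-3|=1. 3 nearest: (2,B), (5,A), (1,B). Counts: {'B': 2, 'A': 1}. Majority class: B.

B


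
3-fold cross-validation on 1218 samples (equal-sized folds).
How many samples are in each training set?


Each validation fold has 1218/3 = 406 samples. Training set = 1218 - 406 = 812.

812


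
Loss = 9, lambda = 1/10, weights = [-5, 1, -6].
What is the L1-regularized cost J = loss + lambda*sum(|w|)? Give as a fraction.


L1 norm = sum(|w|) = 12. J = 9 + 1/10 * 12 = 51/5.

51/5


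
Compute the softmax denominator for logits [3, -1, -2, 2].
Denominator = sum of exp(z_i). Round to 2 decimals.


Denom = e^3=20.0855 + e^-1=0.3679 + e^-2=0.1353 + e^2=7.3891. Sum = 27.9778, which rounds to 27.98.

27.98


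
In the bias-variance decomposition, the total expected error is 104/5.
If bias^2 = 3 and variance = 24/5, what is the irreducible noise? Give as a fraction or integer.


Total error = bias^2 + variance + irreducible noise. So irreducible noise = 104/5 - 3 - 24/5 = 13.

13


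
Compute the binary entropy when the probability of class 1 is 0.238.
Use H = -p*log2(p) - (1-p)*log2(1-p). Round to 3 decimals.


H = -0.238*log2(0.238) - 0.762*log2(0.762) = 0.792.

0.792


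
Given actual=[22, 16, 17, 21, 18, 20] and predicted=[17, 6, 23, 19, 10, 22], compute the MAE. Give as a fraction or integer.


MAE = (1/6) * (|22-17|=5 + |16-6|=10 + |17-23|=6 + |21-19|=2 + |18-10|=8 + |20-22|=2). Sum = 33. MAE = 11/2.

11/2


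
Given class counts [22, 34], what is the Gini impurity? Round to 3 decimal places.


Total = 56. Proportions: 22/56, 34/56. sum(p_i^2) = 0.5230. Gini = 1 - 0.5230 = 0.4770, which rounds to 0.477.

0.477


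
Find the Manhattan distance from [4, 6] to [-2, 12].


d = sum of absolute differences: |4--2|=6 + |6-12|=6 = 12.

12


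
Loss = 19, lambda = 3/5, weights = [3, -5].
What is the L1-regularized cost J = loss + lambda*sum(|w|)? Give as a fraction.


L1 norm = sum(|w|) = 8. J = 19 + 3/5 * 8 = 119/5.

119/5


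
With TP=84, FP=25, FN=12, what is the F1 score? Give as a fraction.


Precision = 84/109 = 84/109. Recall = 84/96 = 7/8. F1 = 2*P*R/(P+R) = 168/205.

168/205


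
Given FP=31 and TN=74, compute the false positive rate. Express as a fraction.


FPR = FP / (FP + TN) = 31 / 105 = 31/105.

31/105


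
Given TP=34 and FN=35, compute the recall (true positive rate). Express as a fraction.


Recall = TP / (TP + FN) = 34 / 69 = 34/69.

34/69


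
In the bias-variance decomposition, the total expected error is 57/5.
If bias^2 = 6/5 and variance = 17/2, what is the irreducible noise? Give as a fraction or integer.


Total error = bias^2 + variance + irreducible noise. So irreducible noise = 57/5 - 6/5 - 17/2 = 17/10.

17/10


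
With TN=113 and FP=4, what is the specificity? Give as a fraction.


Specificity = TN / (TN + FP) = 113 / 117 = 113/117.

113/117


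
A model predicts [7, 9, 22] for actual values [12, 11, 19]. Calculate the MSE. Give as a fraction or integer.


MSE = (1/3) * ((12-7)^2=25 + (11-9)^2=4 + (19-22)^2=9). Sum = 38. MSE = 38/3.

38/3


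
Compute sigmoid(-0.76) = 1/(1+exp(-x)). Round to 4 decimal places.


sigma(-0.76) = 1/(1+e^(0.76)) = 1/(1+2.138276) = 1/3.138276 = 0.3186.

0.3186


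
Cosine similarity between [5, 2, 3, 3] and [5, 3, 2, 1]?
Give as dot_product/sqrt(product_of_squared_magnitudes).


dot = 40. |a|^2 = 47, |b|^2 = 39. cos = 40/sqrt(1833).

40/sqrt(1833)


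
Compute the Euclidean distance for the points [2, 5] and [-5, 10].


d = sqrt(sum of squared differences). (2--5)^2=49, (5-10)^2=25. Sum = 74.

sqrt(74)


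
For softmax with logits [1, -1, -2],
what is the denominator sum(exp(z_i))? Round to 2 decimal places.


Denom = e^1=2.7183 + e^-1=0.3679 + e^-2=0.1353. Sum = 3.2215, which rounds to 3.22.

3.22


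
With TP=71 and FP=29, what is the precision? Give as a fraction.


Precision = TP / (TP + FP) = 71 / 100 = 71/100.

71/100


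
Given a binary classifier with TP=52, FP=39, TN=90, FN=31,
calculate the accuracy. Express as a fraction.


Accuracy = (TP + TN) / (TP + TN + FP + FN) = (52 + 90) / 212 = 71/106.

71/106


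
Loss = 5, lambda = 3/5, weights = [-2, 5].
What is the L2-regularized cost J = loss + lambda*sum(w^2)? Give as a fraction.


L2 sq norm = sum(w^2) = 29. J = 5 + 3/5 * 29 = 112/5.

112/5


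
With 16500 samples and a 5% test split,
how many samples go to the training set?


Test set = 16500 * 5% = 825. Training set = 16500 - 825 = 15675.

15675


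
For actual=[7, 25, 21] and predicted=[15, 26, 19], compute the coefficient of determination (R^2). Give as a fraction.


Mean(y) = 53/3. SS_res = 69. SS_tot = 536/3. R^2 = 1 - 69/(536/3) = 329/536.

329/536


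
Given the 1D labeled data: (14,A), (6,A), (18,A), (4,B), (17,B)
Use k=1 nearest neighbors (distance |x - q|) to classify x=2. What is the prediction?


Distances: |14-2|=12, |6-2|=4, |18-2|=16, |4-2|=2, |17-2|=15. 1 nearest: (4,B). Counts: {'B': 1}. Majority class: B.

B


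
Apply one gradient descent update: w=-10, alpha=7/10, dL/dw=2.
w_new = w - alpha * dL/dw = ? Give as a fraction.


w_new = -10 - 7/10 * 2 = -10 - 7/5 = -57/5.

-57/5


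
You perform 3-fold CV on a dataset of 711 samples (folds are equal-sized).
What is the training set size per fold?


Each validation fold has 711/3 = 237 samples. Training set = 711 - 237 = 474.

474


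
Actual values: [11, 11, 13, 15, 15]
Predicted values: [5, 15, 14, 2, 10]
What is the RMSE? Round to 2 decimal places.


MSE = 49.4000. RMSE = sqrt(49.4000) = 7.03.

7.03


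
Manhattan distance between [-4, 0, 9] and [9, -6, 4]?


d = sum of absolute differences: |-4-9|=13 + |0--6|=6 + |9-4|=5 = 24.

24


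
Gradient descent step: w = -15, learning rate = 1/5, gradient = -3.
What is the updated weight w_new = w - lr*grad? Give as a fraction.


w_new = -15 - 1/5 * -3 = -15 - -3/5 = -72/5.

-72/5


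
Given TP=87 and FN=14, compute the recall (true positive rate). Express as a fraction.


Recall = TP / (TP + FN) = 87 / 101 = 87/101.

87/101


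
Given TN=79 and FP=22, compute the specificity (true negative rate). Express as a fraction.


Specificity = TN / (TN + FP) = 79 / 101 = 79/101.

79/101


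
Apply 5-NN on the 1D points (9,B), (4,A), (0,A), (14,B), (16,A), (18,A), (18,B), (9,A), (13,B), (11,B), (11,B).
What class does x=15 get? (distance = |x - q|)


Distances: |9-15|=6, |4-15|=11, |0-15|=15, |14-15|=1, |16-15|=1, |18-15|=3, |18-15|=3, |9-15|=6, |13-15|=2, |11-15|=4, |11-15|=4. 5 nearest: (16,A), (14,B), (13,B), (18,A), (18,B). Counts: {'A': 2, 'B': 3}. Majority class: B.

B


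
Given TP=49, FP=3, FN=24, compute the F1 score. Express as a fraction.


Precision = 49/52 = 49/52. Recall = 49/73 = 49/73. F1 = 2*P*R/(P+R) = 98/125.

98/125


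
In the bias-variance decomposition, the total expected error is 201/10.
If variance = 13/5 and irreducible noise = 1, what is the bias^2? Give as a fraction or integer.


Total error = bias^2 + variance + irreducible noise. So bias^2 = 201/10 - 13/5 - 1 = 33/2.

33/2


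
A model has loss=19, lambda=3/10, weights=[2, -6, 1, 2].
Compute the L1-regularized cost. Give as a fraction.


L1 norm = sum(|w|) = 11. J = 19 + 3/10 * 11 = 223/10.

223/10


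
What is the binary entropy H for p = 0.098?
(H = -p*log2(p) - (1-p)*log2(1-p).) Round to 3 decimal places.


H = -0.098*log2(0.098) - 0.902*log2(0.902) = 0.463.

0.463


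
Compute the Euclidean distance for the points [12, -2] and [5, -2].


d = sqrt(sum of squared differences). (12-5)^2=49, (-2--2)^2=0. Sum = 49.

7


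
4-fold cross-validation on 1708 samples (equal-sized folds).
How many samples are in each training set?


Each validation fold has 1708/4 = 427 samples. Training set = 1708 - 427 = 1281.

1281


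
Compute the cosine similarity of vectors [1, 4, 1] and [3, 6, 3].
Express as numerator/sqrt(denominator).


dot = 30. |a|^2 = 18, |b|^2 = 54. cos = 30/sqrt(972).

30/sqrt(972)


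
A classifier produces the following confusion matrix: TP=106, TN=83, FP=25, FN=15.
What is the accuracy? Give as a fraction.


Accuracy = (TP + TN) / (TP + TN + FP + FN) = (106 + 83) / 229 = 189/229.

189/229


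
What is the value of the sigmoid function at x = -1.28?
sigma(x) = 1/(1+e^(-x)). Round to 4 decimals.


sigma(-1.28) = 1/(1+e^(1.28)) = 1/(1+3.596640) = 1/4.596640 = 0.2176.

0.2176


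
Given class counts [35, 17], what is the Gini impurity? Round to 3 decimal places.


Total = 52. Proportions: 35/52, 17/52. sum(p_i^2) = 0.5599. Gini = 1 - 0.5599 = 0.4401, which rounds to 0.440.

0.440


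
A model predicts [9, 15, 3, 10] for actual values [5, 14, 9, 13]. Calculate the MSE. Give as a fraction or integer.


MSE = (1/4) * ((5-9)^2=16 + (14-15)^2=1 + (9-3)^2=36 + (13-10)^2=9). Sum = 62. MSE = 31/2.

31/2


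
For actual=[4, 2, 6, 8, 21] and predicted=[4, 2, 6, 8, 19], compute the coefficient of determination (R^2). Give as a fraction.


Mean(y) = 41/5. SS_res = 4. SS_tot = 1124/5. R^2 = 1 - 4/(1124/5) = 276/281.

276/281


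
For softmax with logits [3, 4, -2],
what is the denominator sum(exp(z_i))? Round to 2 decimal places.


Denom = e^3=20.0855 + e^4=54.5982 + e^-2=0.1353. Sum = 74.8190, which rounds to 74.82.

74.82


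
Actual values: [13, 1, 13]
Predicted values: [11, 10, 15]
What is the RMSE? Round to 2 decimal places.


MSE = 29.6667. RMSE = sqrt(29.6667) = 5.45.

5.45


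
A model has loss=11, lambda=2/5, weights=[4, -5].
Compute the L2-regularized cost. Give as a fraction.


L2 sq norm = sum(w^2) = 41. J = 11 + 2/5 * 41 = 137/5.

137/5


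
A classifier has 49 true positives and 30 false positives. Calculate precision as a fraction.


Precision = TP / (TP + FP) = 49 / 79 = 49/79.

49/79


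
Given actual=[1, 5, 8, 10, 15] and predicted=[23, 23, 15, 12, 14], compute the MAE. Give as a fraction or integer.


MAE = (1/5) * (|1-23|=22 + |5-23|=18 + |8-15|=7 + |10-12|=2 + |15-14|=1). Sum = 50. MAE = 10.

10


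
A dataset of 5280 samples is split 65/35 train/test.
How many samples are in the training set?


Test set = 5280 * 35% = 1848. Training set = 5280 - 1848 = 3432.

3432


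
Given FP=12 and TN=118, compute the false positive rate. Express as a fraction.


FPR = FP / (FP + TN) = 12 / 130 = 6/65.

6/65


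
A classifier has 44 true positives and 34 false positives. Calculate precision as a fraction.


Precision = TP / (TP + FP) = 44 / 78 = 22/39.

22/39


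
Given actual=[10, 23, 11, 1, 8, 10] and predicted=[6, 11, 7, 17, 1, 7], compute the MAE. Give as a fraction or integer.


MAE = (1/6) * (|10-6|=4 + |23-11|=12 + |11-7|=4 + |1-17|=16 + |8-1|=7 + |10-7|=3). Sum = 46. MAE = 23/3.

23/3


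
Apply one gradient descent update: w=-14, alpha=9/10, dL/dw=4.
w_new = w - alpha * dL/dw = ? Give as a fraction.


w_new = -14 - 9/10 * 4 = -14 - 18/5 = -88/5.

-88/5


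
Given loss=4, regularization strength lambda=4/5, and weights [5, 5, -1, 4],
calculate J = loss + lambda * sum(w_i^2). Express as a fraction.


L2 sq norm = sum(w^2) = 67. J = 4 + 4/5 * 67 = 288/5.

288/5


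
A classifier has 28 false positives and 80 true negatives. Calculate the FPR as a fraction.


FPR = FP / (FP + TN) = 28 / 108 = 7/27.

7/27


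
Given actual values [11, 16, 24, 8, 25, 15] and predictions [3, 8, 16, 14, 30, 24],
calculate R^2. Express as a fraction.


Mean(y) = 33/2. SS_res = 334. SS_tot = 467/2. R^2 = 1 - 334/(467/2) = -201/467.

-201/467


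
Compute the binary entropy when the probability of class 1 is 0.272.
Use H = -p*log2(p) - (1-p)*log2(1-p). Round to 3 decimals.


H = -0.272*log2(0.272) - 0.728*log2(0.728) = 0.844.

0.844


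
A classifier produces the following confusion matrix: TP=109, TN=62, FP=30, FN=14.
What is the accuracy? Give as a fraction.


Accuracy = (TP + TN) / (TP + TN + FP + FN) = (109 + 62) / 215 = 171/215.

171/215


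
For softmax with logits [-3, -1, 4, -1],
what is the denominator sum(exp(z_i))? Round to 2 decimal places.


Denom = e^-3=0.0498 + e^-1=0.3679 + e^4=54.5982 + e^-1=0.3679. Sum = 55.3838, which rounds to 55.38.

55.38


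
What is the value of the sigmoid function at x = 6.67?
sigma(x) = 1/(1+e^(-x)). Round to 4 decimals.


sigma(6.67) = 1/(1+e^(-6.67)) = 1/(1+0.001268) = 1/1.001268 = 0.9987.

0.9987


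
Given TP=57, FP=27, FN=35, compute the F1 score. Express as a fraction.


Precision = 57/84 = 19/28. Recall = 57/92 = 57/92. F1 = 2*P*R/(P+R) = 57/88.

57/88


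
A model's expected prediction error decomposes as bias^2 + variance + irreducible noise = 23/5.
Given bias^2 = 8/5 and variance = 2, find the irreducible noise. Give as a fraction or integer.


Total error = bias^2 + variance + irreducible noise. So irreducible noise = 23/5 - 8/5 - 2 = 1.

1


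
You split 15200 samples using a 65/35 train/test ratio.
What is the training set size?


Test set = 15200 * 35% = 5320. Training set = 15200 - 5320 = 9880.

9880


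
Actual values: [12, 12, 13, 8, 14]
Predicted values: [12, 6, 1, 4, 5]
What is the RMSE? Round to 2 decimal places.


MSE = 55.4000. RMSE = sqrt(55.4000) = 7.44.

7.44


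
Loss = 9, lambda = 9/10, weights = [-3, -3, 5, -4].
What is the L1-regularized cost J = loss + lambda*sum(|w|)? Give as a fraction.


L1 norm = sum(|w|) = 15. J = 9 + 9/10 * 15 = 45/2.

45/2


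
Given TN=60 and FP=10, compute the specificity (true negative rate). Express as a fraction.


Specificity = TN / (TN + FP) = 60 / 70 = 6/7.

6/7


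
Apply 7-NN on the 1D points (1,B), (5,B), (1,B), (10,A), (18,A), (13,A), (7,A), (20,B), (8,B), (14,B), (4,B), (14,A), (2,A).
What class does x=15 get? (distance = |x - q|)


Distances: |1-15|=14, |5-15|=10, |1-15|=14, |10-15|=5, |18-15|=3, |13-15|=2, |7-15|=8, |20-15|=5, |8-15|=7, |14-15|=1, |4-15|=11, |14-15|=1, |2-15|=13. 7 nearest: (14,A), (14,B), (13,A), (18,A), (10,A), (20,B), (8,B). Counts: {'A': 4, 'B': 3}. Majority class: A.

A


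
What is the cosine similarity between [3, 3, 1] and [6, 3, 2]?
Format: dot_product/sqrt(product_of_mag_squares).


dot = 29. |a|^2 = 19, |b|^2 = 49. cos = 29/sqrt(931).

29/sqrt(931)


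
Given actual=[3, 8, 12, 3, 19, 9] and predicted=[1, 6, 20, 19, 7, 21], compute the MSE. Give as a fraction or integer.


MSE = (1/6) * ((3-1)^2=4 + (8-6)^2=4 + (12-20)^2=64 + (3-19)^2=256 + (19-7)^2=144 + (9-21)^2=144). Sum = 616. MSE = 308/3.

308/3


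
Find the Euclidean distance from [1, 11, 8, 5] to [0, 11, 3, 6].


d = sqrt(sum of squared differences). (1-0)^2=1, (11-11)^2=0, (8-3)^2=25, (5-6)^2=1. Sum = 27.

sqrt(27)


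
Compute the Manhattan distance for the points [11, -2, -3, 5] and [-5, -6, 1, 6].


d = sum of absolute differences: |11--5|=16 + |-2--6|=4 + |-3-1|=4 + |5-6|=1 = 25.

25


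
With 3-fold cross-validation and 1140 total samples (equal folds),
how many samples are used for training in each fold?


Each validation fold has 1140/3 = 380 samples. Training set = 1140 - 380 = 760.

760


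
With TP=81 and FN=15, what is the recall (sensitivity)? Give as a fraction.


Recall = TP / (TP + FN) = 81 / 96 = 27/32.

27/32


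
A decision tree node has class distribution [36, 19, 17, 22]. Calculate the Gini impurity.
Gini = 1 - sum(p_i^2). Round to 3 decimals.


Total = 94. Proportions: 36/94, 19/94, 17/94, 22/94. sum(p_i^2) = 0.2750. Gini = 1 - 0.2750 = 0.7250, which rounds to 0.725.

0.725


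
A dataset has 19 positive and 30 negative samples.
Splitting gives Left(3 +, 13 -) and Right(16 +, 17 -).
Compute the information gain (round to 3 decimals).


H(parent) = 0.9633. H(left) = 0.6962, H(right) = 0.9993. Weighted = (16/49)*0.6962 + (33/49)*0.9993 = 0.9003. IG = 0.9633 - 0.9003 = 0.0630, which rounds to 0.063.

0.063


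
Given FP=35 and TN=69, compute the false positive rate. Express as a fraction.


FPR = FP / (FP + TN) = 35 / 104 = 35/104.

35/104


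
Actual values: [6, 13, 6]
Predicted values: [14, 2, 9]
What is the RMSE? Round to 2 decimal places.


MSE = 64.6667. RMSE = sqrt(64.6667) = 8.04.

8.04


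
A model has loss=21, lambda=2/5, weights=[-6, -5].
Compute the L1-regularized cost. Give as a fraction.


L1 norm = sum(|w|) = 11. J = 21 + 2/5 * 11 = 127/5.

127/5


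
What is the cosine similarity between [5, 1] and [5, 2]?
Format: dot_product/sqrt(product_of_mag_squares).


dot = 27. |a|^2 = 26, |b|^2 = 29. cos = 27/sqrt(754).

27/sqrt(754)


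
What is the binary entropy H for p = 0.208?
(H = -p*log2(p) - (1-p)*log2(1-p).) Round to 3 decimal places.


H = -0.208*log2(0.208) - 0.792*log2(0.792) = 0.738.

0.738


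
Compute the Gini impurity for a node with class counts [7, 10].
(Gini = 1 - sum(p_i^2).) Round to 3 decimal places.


Total = 17. Proportions: 7/17, 10/17. sum(p_i^2) = 0.5156. Gini = 1 - 0.5156 = 0.4844, which rounds to 0.484.

0.484


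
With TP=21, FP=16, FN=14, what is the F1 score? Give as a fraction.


Precision = 21/37 = 21/37. Recall = 21/35 = 3/5. F1 = 2*P*R/(P+R) = 7/12.

7/12


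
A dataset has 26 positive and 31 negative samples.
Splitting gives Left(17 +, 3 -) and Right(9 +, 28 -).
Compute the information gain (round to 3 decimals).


H(parent) = 0.9944. H(left) = 0.6098, H(right) = 0.8004. Weighted = (20/57)*0.6098 + (37/57)*0.8004 = 0.7335. IG = 0.9944 - 0.7335 = 0.2609, which rounds to 0.261.

0.261


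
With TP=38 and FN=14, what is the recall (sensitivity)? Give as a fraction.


Recall = TP / (TP + FN) = 38 / 52 = 19/26.

19/26


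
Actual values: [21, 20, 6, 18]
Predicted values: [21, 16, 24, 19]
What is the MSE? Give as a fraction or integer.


MSE = (1/4) * ((21-21)^2=0 + (20-16)^2=16 + (6-24)^2=324 + (18-19)^2=1). Sum = 341. MSE = 341/4.

341/4


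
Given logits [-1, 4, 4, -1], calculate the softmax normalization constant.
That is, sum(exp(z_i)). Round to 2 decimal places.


Denom = e^-1=0.3679 + e^4=54.5982 + e^4=54.5982 + e^-1=0.3679. Sum = 109.9322, which rounds to 109.93.

109.93


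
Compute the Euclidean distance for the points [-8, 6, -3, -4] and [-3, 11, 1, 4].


d = sqrt(sum of squared differences). (-8--3)^2=25, (6-11)^2=25, (-3-1)^2=16, (-4-4)^2=64. Sum = 130.

sqrt(130)


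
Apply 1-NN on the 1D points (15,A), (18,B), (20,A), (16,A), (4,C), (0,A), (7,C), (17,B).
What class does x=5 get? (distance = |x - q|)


Distances: |15-5|=10, |18-5|=13, |20-5|=15, |16-5|=11, |4-5|=1, |0-5|=5, |7-5|=2, |17-5|=12. 1 nearest: (4,C). Counts: {'C': 1}. Majority class: C.

C


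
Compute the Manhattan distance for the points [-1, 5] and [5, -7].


d = sum of absolute differences: |-1-5|=6 + |5--7|=12 = 18.

18


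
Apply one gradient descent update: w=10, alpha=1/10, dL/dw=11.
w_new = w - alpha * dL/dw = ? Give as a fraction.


w_new = 10 - 1/10 * 11 = 10 - 11/10 = 89/10.

89/10


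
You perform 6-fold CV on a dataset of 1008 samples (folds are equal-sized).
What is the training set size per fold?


Each validation fold has 1008/6 = 168 samples. Training set = 1008 - 168 = 840.

840


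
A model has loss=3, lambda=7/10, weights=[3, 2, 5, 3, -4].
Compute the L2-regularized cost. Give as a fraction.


L2 sq norm = sum(w^2) = 63. J = 3 + 7/10 * 63 = 471/10.

471/10


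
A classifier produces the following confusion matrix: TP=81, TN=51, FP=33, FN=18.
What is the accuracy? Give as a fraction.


Accuracy = (TP + TN) / (TP + TN + FP + FN) = (81 + 51) / 183 = 44/61.

44/61


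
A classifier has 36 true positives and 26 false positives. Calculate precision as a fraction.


Precision = TP / (TP + FP) = 36 / 62 = 18/31.

18/31


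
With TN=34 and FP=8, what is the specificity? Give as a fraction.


Specificity = TN / (TN + FP) = 34 / 42 = 17/21.

17/21


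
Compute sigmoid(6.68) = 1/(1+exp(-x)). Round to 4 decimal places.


sigma(6.68) = 1/(1+e^(-6.68)) = 1/(1+0.001256) = 1/1.001256 = 0.9987.

0.9987


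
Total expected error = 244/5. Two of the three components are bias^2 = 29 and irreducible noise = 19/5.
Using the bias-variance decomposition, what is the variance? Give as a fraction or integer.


Total error = bias^2 + variance + irreducible noise. So variance = 244/5 - 29 - 19/5 = 16.

16


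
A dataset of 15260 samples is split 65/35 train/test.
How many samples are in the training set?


Test set = 15260 * 35% = 5341. Training set = 15260 - 5341 = 9919.

9919


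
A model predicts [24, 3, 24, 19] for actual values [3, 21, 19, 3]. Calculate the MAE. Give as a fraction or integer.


MAE = (1/4) * (|3-24|=21 + |21-3|=18 + |19-24|=5 + |3-19|=16). Sum = 60. MAE = 15.

15


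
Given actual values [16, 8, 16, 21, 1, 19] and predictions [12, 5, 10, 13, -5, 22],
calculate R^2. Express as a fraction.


Mean(y) = 27/2. SS_res = 170. SS_tot = 571/2. R^2 = 1 - 170/(571/2) = 231/571.

231/571


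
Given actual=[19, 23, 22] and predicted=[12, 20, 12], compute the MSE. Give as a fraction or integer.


MSE = (1/3) * ((19-12)^2=49 + (23-20)^2=9 + (22-12)^2=100). Sum = 158. MSE = 158/3.

158/3


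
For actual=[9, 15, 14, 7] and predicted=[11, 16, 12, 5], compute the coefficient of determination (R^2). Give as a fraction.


Mean(y) = 45/4. SS_res = 13. SS_tot = 179/4. R^2 = 1 - 13/(179/4) = 127/179.

127/179


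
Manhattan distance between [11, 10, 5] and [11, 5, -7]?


d = sum of absolute differences: |11-11|=0 + |10-5|=5 + |5--7|=12 = 17.

17


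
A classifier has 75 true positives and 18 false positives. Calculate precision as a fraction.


Precision = TP / (TP + FP) = 75 / 93 = 25/31.

25/31


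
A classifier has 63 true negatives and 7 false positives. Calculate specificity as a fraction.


Specificity = TN / (TN + FP) = 63 / 70 = 9/10.

9/10


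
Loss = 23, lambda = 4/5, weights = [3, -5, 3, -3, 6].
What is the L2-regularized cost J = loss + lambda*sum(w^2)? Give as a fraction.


L2 sq norm = sum(w^2) = 88. J = 23 + 4/5 * 88 = 467/5.

467/5


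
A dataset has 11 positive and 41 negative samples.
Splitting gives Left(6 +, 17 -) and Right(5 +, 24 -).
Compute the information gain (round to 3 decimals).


H(parent) = 0.7444. H(left) = 0.8281, H(right) = 0.6632. Weighted = (23/52)*0.8281 + (29/52)*0.6632 = 0.7361. IG = 0.7444 - 0.7361 = 0.0083, which rounds to 0.008.

0.008


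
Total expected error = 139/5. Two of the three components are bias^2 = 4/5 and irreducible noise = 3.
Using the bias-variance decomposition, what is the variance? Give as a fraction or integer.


Total error = bias^2 + variance + irreducible noise. So variance = 139/5 - 4/5 - 3 = 24.

24


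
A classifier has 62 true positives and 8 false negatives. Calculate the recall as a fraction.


Recall = TP / (TP + FN) = 62 / 70 = 31/35.

31/35


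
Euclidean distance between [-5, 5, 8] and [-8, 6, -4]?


d = sqrt(sum of squared differences). (-5--8)^2=9, (5-6)^2=1, (8--4)^2=144. Sum = 154.

sqrt(154)


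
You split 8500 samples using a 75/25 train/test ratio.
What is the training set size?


Test set = 8500 * 25% = 2125. Training set = 8500 - 2125 = 6375.

6375


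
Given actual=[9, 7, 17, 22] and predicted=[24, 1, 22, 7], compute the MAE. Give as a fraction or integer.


MAE = (1/4) * (|9-24|=15 + |7-1|=6 + |17-22|=5 + |22-7|=15). Sum = 41. MAE = 41/4.

41/4


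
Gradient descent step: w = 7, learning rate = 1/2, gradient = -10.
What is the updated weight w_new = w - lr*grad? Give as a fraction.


w_new = 7 - 1/2 * -10 = 7 - -5 = 12.

12


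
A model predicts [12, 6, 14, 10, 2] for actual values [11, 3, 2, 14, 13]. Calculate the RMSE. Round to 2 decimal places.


MSE = 58.2000. RMSE = sqrt(58.2000) = 7.63.

7.63


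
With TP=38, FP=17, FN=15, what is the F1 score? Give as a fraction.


Precision = 38/55 = 38/55. Recall = 38/53 = 38/53. F1 = 2*P*R/(P+R) = 19/27.

19/27


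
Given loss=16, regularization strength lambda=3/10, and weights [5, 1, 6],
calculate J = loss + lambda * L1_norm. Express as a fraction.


L1 norm = sum(|w|) = 12. J = 16 + 3/10 * 12 = 98/5.

98/5


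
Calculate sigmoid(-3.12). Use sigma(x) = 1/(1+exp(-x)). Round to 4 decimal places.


sigma(-3.12) = 1/(1+e^(3.12)) = 1/(1+22.646380) = 1/23.646380 = 0.0423.

0.0423


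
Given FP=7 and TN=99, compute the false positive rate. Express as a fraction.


FPR = FP / (FP + TN) = 7 / 106 = 7/106.

7/106


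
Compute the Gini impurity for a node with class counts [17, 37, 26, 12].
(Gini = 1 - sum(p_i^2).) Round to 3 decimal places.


Total = 92. Proportions: 17/92, 37/92, 26/92, 12/92. sum(p_i^2) = 0.2928. Gini = 1 - 0.2928 = 0.7072, which rounds to 0.707.

0.707


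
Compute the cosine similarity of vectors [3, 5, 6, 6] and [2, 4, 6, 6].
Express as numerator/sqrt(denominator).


dot = 98. |a|^2 = 106, |b|^2 = 92. cos = 98/sqrt(9752).

98/sqrt(9752)


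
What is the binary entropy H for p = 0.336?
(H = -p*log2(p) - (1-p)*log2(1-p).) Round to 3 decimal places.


H = -0.336*log2(0.336) - 0.664*log2(0.664) = 0.921.

0.921


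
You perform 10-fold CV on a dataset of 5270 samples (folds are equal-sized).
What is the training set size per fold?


Each validation fold has 5270/10 = 527 samples. Training set = 5270 - 527 = 4743.

4743


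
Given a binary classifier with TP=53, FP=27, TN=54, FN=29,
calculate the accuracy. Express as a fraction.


Accuracy = (TP + TN) / (TP + TN + FP + FN) = (53 + 54) / 163 = 107/163.

107/163


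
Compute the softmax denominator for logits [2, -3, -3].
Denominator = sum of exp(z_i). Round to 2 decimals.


Denom = e^2=7.3891 + e^-3=0.0498 + e^-3=0.0498. Sum = 7.4887, which rounds to 7.49.

7.49


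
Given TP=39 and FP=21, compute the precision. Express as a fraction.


Precision = TP / (TP + FP) = 39 / 60 = 13/20.

13/20


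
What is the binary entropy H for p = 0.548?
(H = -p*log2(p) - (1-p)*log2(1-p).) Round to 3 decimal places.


H = -0.548*log2(0.548) - 0.452*log2(0.452) = 0.993.

0.993
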